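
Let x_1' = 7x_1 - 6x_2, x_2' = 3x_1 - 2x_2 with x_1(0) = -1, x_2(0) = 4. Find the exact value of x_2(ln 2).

-62

A = [[7,-6],[3,-2]]; eigenvalues λ = 4, 1.
Eigenvectors: (-2,-1) for λ=4, (-1,-1) for λ=1.
From the initial condition, c_1 = 5, c_2 = -9.
x_2(ln 2) = (5)(2^4)(-1) + (-9)(2^1)(-1) = -62.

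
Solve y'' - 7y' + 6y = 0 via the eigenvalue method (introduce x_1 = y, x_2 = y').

y(t) = c_1e^(6t) + c_2e^(t)

Let x_1 = y, x_2 = y'. Then x_1' = x_2 and x_2' = -6x_1 + 7x_2.
A = [[0,1],[-6,7]]; det(A-λI) = λ^2 - 7λ + 6.
Eigenvalues λ = 6, 1 with eigenvectors (1,6), (1,1).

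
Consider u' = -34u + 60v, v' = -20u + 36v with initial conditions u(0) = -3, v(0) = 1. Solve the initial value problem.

Coefficient matrix A = [[-34, 60], [-20, 36]].
Characteristic polynomial det(A - λI) = λ^2 - 2λ - 24 = 0.
Eigenvalues λ = -4, 6.
For λ=-4: (A-λI) row 1 is [-30, 60], so an eigenvector is (2, 1).
For λ=6: (A-λI) row 1 is [-40, 60], so an eigenvector is (-3, -2).
General solution: C_1e^(-4t)(2,1) + C_2e^(6t)(-3,-2).
Applying u(0)=-3, v(0)=1 gives C_1=-9, C_2=-5.

u(t) = 15e^(6t) - 18e^(-4t), v(t) = 10e^(6t) - 9e^(-4t)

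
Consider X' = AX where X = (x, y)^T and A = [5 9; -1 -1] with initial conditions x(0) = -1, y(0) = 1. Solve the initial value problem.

x(t) = 6te^(2t) - e^(2t), y(t) = -2te^(2t) + e^(2t)

Coefficient matrix A = [[5, 9], [-1, -1]].
Characteristic polynomial det(A - λI) = λ^2 - 4λ + 4 = 0.
Single eigenvalue λ = 2 with algebraic multiplicity 2.
Eigenvector v = (-3,1); generalized eigenvector w with (A-λI)w=v is (-1,0).
General solution: e^(2t)[K_1·v + K_2·(t·v + w)].
Applying x(0)=-1, y(0)=1 gives K_1=1, K_2=-2.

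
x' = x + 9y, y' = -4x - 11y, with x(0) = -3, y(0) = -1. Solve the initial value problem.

x(t) = -27te^(-5t) - 3e^(-5t), y(t) = 18te^(-5t) - e^(-5t)

Coefficient matrix A = [[1, 9], [-4, -11]].
Characteristic polynomial det(A - λI) = λ^2 + 10λ + 25 = 0.
Single eigenvalue λ = -5 with algebraic multiplicity 2.
Eigenvector v = (-3,2); generalized eigenvector w with (A-λI)w=v is (-2,1).
General solution: e^(-5t)[K_1·v + K_2·(t·v + w)].
Applying x(0)=-3, y(0)=-1 gives K_1=-5, K_2=9.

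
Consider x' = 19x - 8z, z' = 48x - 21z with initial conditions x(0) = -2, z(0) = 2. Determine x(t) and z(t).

x(t) = -8e^(3t) + 6e^(-5t), z(t) = -16e^(3t) + 18e^(-5t)

Coefficient matrix A = [[19, -8], [48, -21]].
Characteristic polynomial det(A - λI) = λ^2 + 2λ - 15 = 0.
Eigenvalues λ = 3, -5.
For λ=3: (A-λI) row 1 is [16, -8], so an eigenvector is (1, 2).
For λ=-5: (A-λI) row 1 is [24, -8], so an eigenvector is (-1, -3).
General solution: K_1e^(3t)(1,2) + K_2e^(-5t)(-1,-3).
Applying x(0)=-2, z(0)=2 gives K_1=-8, K_2=-6.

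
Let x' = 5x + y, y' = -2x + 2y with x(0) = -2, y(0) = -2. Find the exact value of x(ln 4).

-1280

A = [[5,1],[-2,2]]; eigenvalues λ = 3, 4.
Eigenvectors: (1,-2) for λ=3, (1,-1) for λ=4.
From the initial condition, c_1 = 4, c_2 = -6.
x(ln 4) = (4)(4^3)(1) + (-6)(4^4)(1) = -1280.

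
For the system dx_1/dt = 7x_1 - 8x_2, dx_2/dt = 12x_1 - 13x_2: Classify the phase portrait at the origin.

A = [[7,-8],[12,-13]]; det(A-λI) = λ^2 + 6λ + 5.
λ = -1, -5: both negative.

stable node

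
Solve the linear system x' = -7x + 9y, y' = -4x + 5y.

x(t) = -3K_1e^(-t) - 3K_2te^(-t) - K_2e^(-t), y(t) = -2K_1e^(-t) - 2K_2te^(-t) - K_2e^(-t)

Coefficient matrix A = [[-7, 9], [-4, 5]].
Characteristic polynomial det(A - λI) = λ^2 + 2λ + 1 = 0.
Single eigenvalue λ = -1 with algebraic multiplicity 2.
Eigenvector v = (-3,-2); generalized eigenvector w with (A-λI)w=v is (-1,-1).
General solution: e^(-t)[K_1·v + K_2·(t·v + w)].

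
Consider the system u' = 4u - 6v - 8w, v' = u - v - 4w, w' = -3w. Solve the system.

Coefficient matrix A = [[4, -6, -8], [1, -1, -4], [0, 0, -3]].
det(A - λI) = 0 gives eigenvalues λ = -3, 2, 1.
For λ=-3: eigenvector (2,1,1).
For λ=2: eigenvector (3,1,0).
For λ=1: eigenvector (-2,-1,0).
General solution: C_1e^(-3t)(2,1,1) + C_2e^(2t)(3,1,0) + C_3e^(t)(-2,-1,0).

u(t) = 2C_1e^(-3t) + 3C_2e^(2t) - 2C_3e^(t), v(t) = C_1e^(-3t) + C_2e^(2t) - C_3e^(t), w(t) = C_1e^(-3t)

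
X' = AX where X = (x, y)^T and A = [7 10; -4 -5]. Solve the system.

x(t) = K_1e^(t)sin(2t) + 2K_1e^(t)cos(2t) + 2K_2e^(t)sin(2t) - K_2e^(t)cos(2t), y(t) = -K_1e^(t)sin(2t) - K_1e^(t)cos(2t) - K_2e^(t)sin(2t) + K_2e^(t)cos(2t)

Coefficient matrix A = [[7, 10], [-4, -5]].
Characteristic polynomial det(A - λI) = λ^2 - 2λ + 5 = 0.
Eigenvalues λ = 1 ± 2i (complex conjugate pair).
For λ=1+2i: an eigenvector is (2,-1) - i(1,-1) = (2 - i, -1 + i).
A real fundamental pair from Re and Im of e^((1+2i)t)v: X_1 = e^(t)(cos(2t)·(2,-1) + sin(2t)·(1,-1)), X_2 = e^(t)(sin(2t)·(2,-1) - cos(2t)·(1,-1)).
General solution: K_1X_1 + K_2X_2.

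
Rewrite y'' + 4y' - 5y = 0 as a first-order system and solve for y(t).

Let x_1 = y, x_2 = y'. Then x_1' = x_2 and x_2' = 5x_1 - 4x_2.
A = [[0,1],[5,-4]]; det(A-λI) = λ^2 + 4λ - 5.
Eigenvalues λ = 1, -5 with eigenvectors (1,1), (1,-5).

y(t) = c_1e^(t) + c_2e^(-5t)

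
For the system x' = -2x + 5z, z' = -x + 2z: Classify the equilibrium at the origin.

A = [[-2,5],[-1,2]]; det(A-λI) = λ^2 + 1.
λ = 0 ± i: zero real part.

center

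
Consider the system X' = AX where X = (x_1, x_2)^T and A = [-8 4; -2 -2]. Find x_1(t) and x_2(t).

Coefficient matrix A = [[-8, 4], [-2, -2]].
Characteristic polynomial det(A - λI) = λ^2 + 10λ + 24 = 0.
Eigenvalues λ = -6, -4.
For λ=-6: (A-λI) row 1 is [-2, 4], so an eigenvector is (-2, -1).
For λ=-4: (A-λI) row 1 is [-4, 4], so an eigenvector is (-1, -1).
General solution: K_1e^(-6t)(-2,-1) + K_2e^(-4t)(-1,-1).

x_1(t) = -2K_1e^(-6t) - K_2e^(-4t), x_2(t) = -K_1e^(-6t) - K_2e^(-4t)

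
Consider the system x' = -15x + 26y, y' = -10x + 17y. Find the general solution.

Coefficient matrix A = [[-15, 26], [-10, 17]].
Characteristic polynomial det(A - λI) = λ^2 - 2λ + 5 = 0.
Eigenvalues λ = 1 ± 2i (complex conjugate pair).
For λ=1+2i: an eigenvector is (-3,-2) - i(-2,-1) = (-3 + 2i, -2 + i).
A real fundamental pair from Re and Im of e^((1+2i)t)v: X_1 = e^(t)(cos(2t)·(-3,-2) + sin(2t)·(-2,-1)), X_2 = e^(t)(sin(2t)·(-3,-2) - cos(2t)·(-2,-1)).
General solution: K_1X_1 + K_2X_2.

x(t) = -2K_1e^(t)sin(2t) - 3K_1e^(t)cos(2t) - 3K_2e^(t)sin(2t) + 2K_2e^(t)cos(2t), y(t) = -K_1e^(t)sin(2t) - 2K_1e^(t)cos(2t) - 2K_2e^(t)sin(2t) + K_2e^(t)cos(2t)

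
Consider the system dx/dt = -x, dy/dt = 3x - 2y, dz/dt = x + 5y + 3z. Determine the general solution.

x(t) = c_1e^(-t), y(t) = 3c_1e^(-t) + c_3e^(-2t), z(t) = -4c_1e^(-t) + c_2e^(3t) - c_3e^(-2t)

Coefficient matrix A = [[-1, 0, 0], [3, -2, 0], [1, 5, 3]].
det(A - λI) = 0 gives eigenvalues λ = -1, 3, -2.
For λ=-1: eigenvector (1,3,-4).
For λ=3: eigenvector (0,0,1).
For λ=-2: eigenvector (0,1,-1).
General solution: c_1e^(-t)(1,3,-4) + c_2e^(3t)(0,0,1) + c_3e^(-2t)(0,1,-1).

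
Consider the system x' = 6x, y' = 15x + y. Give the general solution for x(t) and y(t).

Coefficient matrix A = [[6, 0], [15, 1]].
Characteristic polynomial det(A - λI) = λ^2 - 7λ + 6 = 0.
Eigenvalues λ = 6, 1.
For λ=6: (A-λI) row 2 is [15, -5], so an eigenvector is (1, 3).
For λ=1: (A-λI) row 1 is [5, 0], so an eigenvector is (0, 1).
General solution: K_1e^(6t)(1,3) + K_2e^(t)(0,1).

x(t) = K_1e^(6t), y(t) = 3K_1e^(6t) + K_2e^(t)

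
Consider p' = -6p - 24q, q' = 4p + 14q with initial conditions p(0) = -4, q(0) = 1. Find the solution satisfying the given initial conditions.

Coefficient matrix A = [[-6, -24], [4, 14]].
Characteristic polynomial det(A - λI) = λ^2 - 8λ + 12 = 0.
Eigenvalues λ = 2, 6.
For λ=2: (A-λI) row 1 is [-8, -24], so an eigenvector is (-3, 1).
For λ=6: (A-λI) row 1 is [-12, -24], so an eigenvector is (-2, 1).
General solution: K_1e^(2t)(-3,1) + K_2e^(6t)(-2,1).
Applying p(0)=-4, q(0)=1 gives K_1=2, K_2=-1.

p(t) = 2e^(6t) - 6e^(2t), q(t) = -e^(6t) + 2e^(2t)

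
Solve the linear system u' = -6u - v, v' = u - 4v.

u(t) = -C_1e^(-5t) - C_2te^(-5t) - C_2e^(-5t), v(t) = C_1e^(-5t) + C_2te^(-5t) + 2C_2e^(-5t)

Coefficient matrix A = [[-6, -1], [1, -4]].
Characteristic polynomial det(A - λI) = λ^2 + 10λ + 25 = 0.
Single eigenvalue λ = -5 with algebraic multiplicity 2.
Eigenvector v = (-1,1); generalized eigenvector w with (A-λI)w=v is (-1,2).
General solution: e^(-5t)[C_1·v + C_2·(t·v + w)].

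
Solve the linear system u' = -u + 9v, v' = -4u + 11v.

u(t) = 3c_1e^(5t) + 3c_2te^(5t) + c_2e^(5t), v(t) = 2c_1e^(5t) + 2c_2te^(5t) + c_2e^(5t)

Coefficient matrix A = [[-1, 9], [-4, 11]].
Characteristic polynomial det(A - λI) = λ^2 - 10λ + 25 = 0.
Single eigenvalue λ = 5 with algebraic multiplicity 2.
Eigenvector v = (3,2); generalized eigenvector w with (A-λI)w=v is (1,1).
General solution: e^(5t)[c_1·v + c_2·(t·v + w)].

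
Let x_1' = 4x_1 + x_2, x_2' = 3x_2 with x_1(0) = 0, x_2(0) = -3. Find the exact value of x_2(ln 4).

A = [[4,1],[0,3]]; eigenvalues λ = 3, 4.
Eigenvectors: (1,-1) for λ=3, (1,0) for λ=4.
From the initial condition, c_1 = 3, c_2 = -3.
x_2(ln 4) = (3)(4^3)(-1) + (-3)(4^4)(0) = -192.

-192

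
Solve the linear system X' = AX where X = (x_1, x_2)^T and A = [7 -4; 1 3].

x_1(t) = -2C_1e^(5t) - 2C_2te^(5t) + 3C_2e^(5t), x_2(t) = -C_1e^(5t) - C_2te^(5t) + 2C_2e^(5t)

Coefficient matrix A = [[7, -4], [1, 3]].
Characteristic polynomial det(A - λI) = λ^2 - 10λ + 25 = 0.
Single eigenvalue λ = 5 with algebraic multiplicity 2.
Eigenvector v = (-2,-1); generalized eigenvector w with (A-λI)w=v is (3,2).
General solution: e^(5t)[C_1·v + C_2·(t·v + w)].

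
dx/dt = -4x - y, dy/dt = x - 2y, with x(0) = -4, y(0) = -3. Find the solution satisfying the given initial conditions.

x(t) = 7te^(-3t) - 4e^(-3t), y(t) = -7te^(-3t) - 3e^(-3t)

Coefficient matrix A = [[-4, -1], [1, -2]].
Characteristic polynomial det(A - λI) = λ^2 + 6λ + 9 = 0.
Single eigenvalue λ = -3 with algebraic multiplicity 2.
Eigenvector v = (-1,1); generalized eigenvector w with (A-λI)w=v is (0,1).
General solution: e^(-3t)[c_1·v + c_2·(t·v + w)].
Applying x(0)=-4, y(0)=-3 gives c_1=4, c_2=-7.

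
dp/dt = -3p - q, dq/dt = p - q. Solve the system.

p(t) = c_1e^(-2t) + c_2te^(-2t) + 2c_2e^(-2t), q(t) = -c_1e^(-2t) - c_2te^(-2t) - 3c_2e^(-2t)

Coefficient matrix A = [[-3, -1], [1, -1]].
Characteristic polynomial det(A - λI) = λ^2 + 4λ + 4 = 0.
Single eigenvalue λ = -2 with algebraic multiplicity 2.
Eigenvector v = (1,-1); generalized eigenvector w with (A-λI)w=v is (2,-3).
General solution: e^(-2t)[c_1·v + c_2·(t·v + w)].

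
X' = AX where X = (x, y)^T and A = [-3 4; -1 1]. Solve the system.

Coefficient matrix A = [[-3, 4], [-1, 1]].
Characteristic polynomial det(A - λI) = λ^2 + 2λ + 1 = 0.
Single eigenvalue λ = -1 with algebraic multiplicity 2.
Eigenvector v = (-2,-1); generalized eigenvector w with (A-λI)w=v is (-3,-2).
General solution: e^(-t)[K_1·v + K_2·(t·v + w)].

x(t) = -2K_1e^(-t) - 2K_2te^(-t) - 3K_2e^(-t), y(t) = -K_1e^(-t) - K_2te^(-t) - 2K_2e^(-t)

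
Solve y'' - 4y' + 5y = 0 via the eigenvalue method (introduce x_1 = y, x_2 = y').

y(t) = c_1e^(2t)cos(t) + c_2e^(2t)sin(t)

Let x_1 = y, x_2 = y'. Then x_1' = x_2 and x_2' = -5x_1 + 4x_2.
A = [[0,1],[-5,4]]; det(A-λI) = λ^2 - 4λ + 5.
Eigenvalues λ = 2 ± i.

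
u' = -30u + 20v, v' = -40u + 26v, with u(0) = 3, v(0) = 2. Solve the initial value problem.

Coefficient matrix A = [[-30, 20], [-40, 26]].
Characteristic polynomial det(A - λI) = λ^2 + 4λ + 20 = 0.
Eigenvalues λ = -2 ± 4i (complex conjugate pair).
For λ=-2+4i: an eigenvector is (1,1) - i(-2,-3) = (1 + 2i, 1 + 3i).
A real fundamental pair from Re and Im of e^((-2+4i)t)v: X_1 = e^(-2t)(cos(4t)·(1,1) + sin(4t)·(-2,-3)), X_2 = e^(-2t)(sin(4t)·(1,1) - cos(4t)·(-2,-3)).
General solution: c_1X_1 + c_2X_2.
Applying u(0)=3, v(0)=2 gives c_1=5, c_2=-1.

u(t) = -11e^(-2t)sin(4t) + 3e^(-2t)cos(4t), v(t) = -16e^(-2t)sin(4t) + 2e^(-2t)cos(4t)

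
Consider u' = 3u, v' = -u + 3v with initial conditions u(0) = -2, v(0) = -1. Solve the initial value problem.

u(t) = -2e^(3t), v(t) = 2te^(3t) - e^(3t)

Coefficient matrix A = [[3, 0], [-1, 3]].
Characteristic polynomial det(A - λI) = λ^2 - 6λ + 9 = 0.
Single eigenvalue λ = 3 with algebraic multiplicity 2.
Eigenvector v = (0,-1); generalized eigenvector w with (A-λI)w=v is (1,2).
General solution: e^(3t)[C_1·v + C_2·(t·v + w)].
Applying u(0)=-2, v(0)=-1 gives C_1=-3, C_2=-2.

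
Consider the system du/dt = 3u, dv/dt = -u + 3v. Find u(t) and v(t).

u(t) = K_2e^(3t), v(t) = -K_1e^(3t) - K_2te^(3t) - 3K_2e^(3t)

Coefficient matrix A = [[3, 0], [-1, 3]].
Characteristic polynomial det(A - λI) = λ^2 - 6λ + 9 = 0.
Single eigenvalue λ = 3 with algebraic multiplicity 2.
Eigenvector v = (0,-1); generalized eigenvector w with (A-λI)w=v is (1,-3).
General solution: e^(3t)[K_1·v + K_2·(t·v + w)].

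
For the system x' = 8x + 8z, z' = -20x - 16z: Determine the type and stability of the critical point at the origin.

A = [[8,8],[-20,-16]]; det(A-λI) = λ^2 + 8λ + 32.
λ = -4 ± 4i: negative real part.

stable spiral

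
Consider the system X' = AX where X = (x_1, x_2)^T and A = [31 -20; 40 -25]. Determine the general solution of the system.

Coefficient matrix A = [[31, -20], [40, -25]].
Characteristic polynomial det(A - λI) = λ^2 - 6λ + 25 = 0.
Eigenvalues λ = 3 ± 4i (complex conjugate pair).
For λ=3+4i: an eigenvector is (2,3) - i(-1,-1) = (2 + i, 3 + i).
A real fundamental pair from Re and Im of e^((3+4i)t)v: X_1 = e^(3t)(cos(4t)·(2,3) + sin(4t)·(-1,-1)), X_2 = e^(3t)(sin(4t)·(2,3) - cos(4t)·(-1,-1)).
General solution: c_1X_1 + c_2X_2.

x_1(t) = -c_1e^(3t)sin(4t) + 2c_1e^(3t)cos(4t) + 2c_2e^(3t)sin(4t) + c_2e^(3t)cos(4t), x_2(t) = -c_1e^(3t)sin(4t) + 3c_1e^(3t)cos(4t) + 3c_2e^(3t)sin(4t) + c_2e^(3t)cos(4t)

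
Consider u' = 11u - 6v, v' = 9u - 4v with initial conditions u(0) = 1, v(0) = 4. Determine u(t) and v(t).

u(t) = -5e^(5t) + 6e^(2t), v(t) = -5e^(5t) + 9e^(2t)

Coefficient matrix A = [[11, -6], [9, -4]].
Characteristic polynomial det(A - λI) = λ^2 - 7λ + 10 = 0.
Eigenvalues λ = 2, 5.
For λ=2: (A-λI) row 1 is [9, -6], so an eigenvector is (-2, -3).
For λ=5: (A-λI) row 1 is [6, -6], so an eigenvector is (-1, -1).
General solution: c_1e^(2t)(-2,-3) + c_2e^(5t)(-1,-1).
Applying u(0)=1, v(0)=4 gives c_1=-3, c_2=5.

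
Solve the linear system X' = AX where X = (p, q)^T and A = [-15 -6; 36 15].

p(t) = -C_1e^(-3t) + C_2e^(3t), q(t) = 2C_1e^(-3t) - 3C_2e^(3t)

Coefficient matrix A = [[-15, -6], [36, 15]].
Characteristic polynomial det(A - λI) = λ^2 - 9 = 0.
Eigenvalues λ = -3, 3.
For λ=-3: (A-λI) row 1 is [-12, -6], so an eigenvector is (-1, 2).
For λ=3: (A-λI) row 1 is [-18, -6], so an eigenvector is (1, -3).
General solution: C_1e^(-3t)(-1,2) + C_2e^(3t)(1,-3).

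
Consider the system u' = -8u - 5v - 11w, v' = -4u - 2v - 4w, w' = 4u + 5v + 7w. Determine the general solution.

Coefficient matrix A = [[-8, -5, -11], [-4, -2, -4], [4, 5, 7]].
det(A - λI) = 0 gives eigenvalues λ = -2, -4, 3.
For λ=-2: eigenvector (1,1,-1).
For λ=-4: eigenvector (3,2,-2).
For λ=3: eigenvector (-1,0,1).
General solution: C_1e^(-2t)(1,1,-1) + C_2e^(-4t)(3,2,-2) + C_3e^(3t)(-1,0,1).

u(t) = C_1e^(-2t) + 3C_2e^(-4t) - C_3e^(3t), v(t) = C_1e^(-2t) + 2C_2e^(-4t), w(t) = -C_1e^(-2t) - 2C_2e^(-4t) + C_3e^(3t)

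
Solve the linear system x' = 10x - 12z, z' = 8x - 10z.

x(t) = -3K_1e^(2t) - K_2e^(-2t), z(t) = -2K_1e^(2t) - K_2e^(-2t)

Coefficient matrix A = [[10, -12], [8, -10]].
Characteristic polynomial det(A - λI) = λ^2 - 4 = 0.
Eigenvalues λ = 2, -2.
For λ=2: (A-λI) row 1 is [8, -12], so an eigenvector is (-3, -2).
For λ=-2: (A-λI) row 1 is [12, -12], so an eigenvector is (-1, -1).
General solution: K_1e^(2t)(-3,-2) + K_2e^(-2t)(-1,-1).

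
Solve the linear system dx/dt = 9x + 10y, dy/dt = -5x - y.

x(t) = K_1e^(4t)sin(5t) + K_1e^(4t)cos(5t) + K_2e^(4t)sin(5t) - K_2e^(4t)cos(5t), y(t) = -K_1e^(4t)sin(5t) + K_2e^(4t)cos(5t)

Coefficient matrix A = [[9, 10], [-5, -1]].
Characteristic polynomial det(A - λI) = λ^2 - 8λ + 41 = 0.
Eigenvalues λ = 4 ± 5i (complex conjugate pair).
For λ=4+5i: an eigenvector is (1,0) - i(1,-1) = (1 - i, 0 + i).
A real fundamental pair from Re and Im of e^((4+5i)t)v: X_1 = e^(4t)(cos(5t)·(1,0) + sin(5t)·(1,-1)), X_2 = e^(4t)(sin(5t)·(1,0) - cos(5t)·(1,-1)).
General solution: K_1X_1 + K_2X_2.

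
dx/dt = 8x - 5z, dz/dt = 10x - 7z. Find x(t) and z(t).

Coefficient matrix A = [[8, -5], [10, -7]].
Characteristic polynomial det(A - λI) = λ^2 - λ - 6 = 0.
Eigenvalues λ = 3, -2.
For λ=3: (A-λI) row 1 is [5, -5], so an eigenvector is (-1, -1).
For λ=-2: (A-λI) row 1 is [10, -5], so an eigenvector is (1, 2).
General solution: K_1e^(3t)(-1,-1) + K_2e^(-2t)(1,2).

x(t) = -K_1e^(3t) + K_2e^(-2t), z(t) = -K_1e^(3t) + 2K_2e^(-2t)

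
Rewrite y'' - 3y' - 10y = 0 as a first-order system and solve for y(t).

y(t) = c_1e^(-2t) + c_2e^(5t)

Let x_1 = y, x_2 = y'. Then x_1' = x_2 and x_2' = 10x_1 + 3x_2.
A = [[0,1],[10,3]]; det(A-λI) = λ^2 - 3λ - 10.
Eigenvalues λ = -2, 5 with eigenvectors (1,-2), (1,5).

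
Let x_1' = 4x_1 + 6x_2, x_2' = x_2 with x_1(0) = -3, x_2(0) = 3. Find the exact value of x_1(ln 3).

A = [[4,6],[0,1]]; eigenvalues λ = 4, 1.
Eigenvectors: (-1,0) for λ=4, (2,-1) for λ=1.
From the initial condition, c_1 = -3, c_2 = -3.
x_1(ln 3) = (-3)(3^4)(-1) + (-3)(3^1)(2) = 225.

225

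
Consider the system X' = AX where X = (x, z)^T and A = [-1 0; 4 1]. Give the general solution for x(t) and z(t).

x(t) = c_2e^(-t), z(t) = c_1e^(t) - 2c_2e^(-t)

Coefficient matrix A = [[-1, 0], [4, 1]].
Characteristic polynomial det(A - λI) = λ^2 - 1 = 0.
Eigenvalues λ = 1, -1.
For λ=1: (A-λI) row 1 is [-2, 0], so an eigenvector is (0, 1).
For λ=-1: (A-λI) row 2 is [4, 2], so an eigenvector is (1, -2).
General solution: c_1e^(t)(0,1) + c_2e^(-t)(1,-2).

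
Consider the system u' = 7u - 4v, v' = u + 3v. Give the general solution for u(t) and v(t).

Coefficient matrix A = [[7, -4], [1, 3]].
Characteristic polynomial det(A - λI) = λ^2 - 10λ + 25 = 0.
Single eigenvalue λ = 5 with algebraic multiplicity 2.
Eigenvector v = (2,1); generalized eigenvector w with (A-λI)w=v is (-3,-2).
General solution: e^(5t)[C_1·v + C_2·(t·v + w)].

u(t) = 2C_1e^(5t) + 2C_2te^(5t) - 3C_2e^(5t), v(t) = C_1e^(5t) + C_2te^(5t) - 2C_2e^(5t)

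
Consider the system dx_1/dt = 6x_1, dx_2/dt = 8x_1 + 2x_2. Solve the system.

Coefficient matrix A = [[6, 0], [8, 2]].
Characteristic polynomial det(A - λI) = λ^2 - 8λ + 12 = 0.
Eigenvalues λ = 6, 2.
For λ=6: (A-λI) row 2 is [8, -4], so an eigenvector is (1, 2).
For λ=2: (A-λI) row 1 is [4, 0], so an eigenvector is (0, 1).
General solution: c_1e^(6t)(1,2) + c_2e^(2t)(0,1).

x_1(t) = c_1e^(6t), x_2(t) = 2c_1e^(6t) + c_2e^(2t)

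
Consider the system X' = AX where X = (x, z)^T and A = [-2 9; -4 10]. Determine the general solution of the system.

Coefficient matrix A = [[-2, 9], [-4, 10]].
Characteristic polynomial det(A - λI) = λ^2 - 8λ + 16 = 0.
Single eigenvalue λ = 4 with algebraic multiplicity 2.
Eigenvector v = (3,2); generalized eigenvector w with (A-λI)w=v is (-2,-1).
General solution: e^(4t)[c_1·v + c_2·(t·v + w)].

x(t) = 3c_1e^(4t) + 3c_2te^(4t) - 2c_2e^(4t), z(t) = 2c_1e^(4t) + 2c_2te^(4t) - c_2e^(4t)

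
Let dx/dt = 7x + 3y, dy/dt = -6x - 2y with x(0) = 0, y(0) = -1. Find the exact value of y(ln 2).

A = [[7,3],[-6,-2]]; eigenvalues λ = 4, 1.
Eigenvectors: (-1,1) for λ=4, (1,-2) for λ=1.
From the initial condition, c_1 = 1, c_2 = 1.
y(ln 2) = (1)(2^4)(1) + (1)(2^1)(-2) = 12.

12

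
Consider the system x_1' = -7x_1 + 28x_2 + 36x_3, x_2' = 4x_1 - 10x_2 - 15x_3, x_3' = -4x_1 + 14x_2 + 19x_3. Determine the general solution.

Coefficient matrix A = [[-7, 28, 36], [4, -10, -15], [-4, 14, 19]].
det(A - λI) = 0 gives eigenvalues λ = 1, -3, 4.
For λ=1: eigenvector (-1,1,-1).
For λ=-3: eigenvector (2,-1,1).
For λ=4: eigenvector (4,-1,2).
General solution: C_1e^(t)(-1,1,-1) + C_2e^(-3t)(2,-1,1) + C_3e^(4t)(4,-1,2).

x_1(t) = -C_1e^(t) + 2C_2e^(-3t) + 4C_3e^(4t), x_2(t) = C_1e^(t) - C_2e^(-3t) - C_3e^(4t), x_3(t) = -C_1e^(t) + C_2e^(-3t) + 2C_3e^(4t)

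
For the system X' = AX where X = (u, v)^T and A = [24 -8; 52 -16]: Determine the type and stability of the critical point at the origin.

unstable spiral

A = [[24,-8],[52,-16]]; det(A-λI) = λ^2 - 8λ + 32.
λ = 4 ± 4i: positive real part.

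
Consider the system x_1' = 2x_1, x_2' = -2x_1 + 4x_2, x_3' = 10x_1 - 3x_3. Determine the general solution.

Coefficient matrix A = [[2, 0, 0], [-2, 4, 0], [10, 0, -3]].
det(A - λI) = 0 gives eigenvalues λ = 2, 4, -3.
For λ=2: eigenvector (1,1,2).
For λ=4: eigenvector (0,1,0).
For λ=-3: eigenvector (0,0,1).
General solution: c_1e^(2t)(1,1,2) + c_2e^(4t)(0,1,0) + c_3e^(-3t)(0,0,1).

x_1(t) = c_1e^(2t), x_2(t) = c_1e^(2t) + c_2e^(4t), x_3(t) = 2c_1e^(2t) + c_3e^(-3t)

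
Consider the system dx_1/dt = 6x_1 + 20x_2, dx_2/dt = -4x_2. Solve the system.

x_1(t) = 2K_1e^(-4t) - K_2e^(6t), x_2(t) = -K_1e^(-4t)

Coefficient matrix A = [[6, 20], [0, -4]].
Characteristic polynomial det(A - λI) = λ^2 - 2λ - 24 = 0.
Eigenvalues λ = -4, 6.
For λ=-4: (A-λI) row 1 is [10, 20], so an eigenvector is (2, -1).
For λ=6: (A-λI) row 1 is [0, 20], so an eigenvector is (-1, 0).
General solution: K_1e^(-4t)(2,-1) + K_2e^(6t)(-1,0).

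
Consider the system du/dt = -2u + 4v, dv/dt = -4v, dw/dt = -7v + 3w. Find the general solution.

u(t) = c_1e^(-2t) - 2c_2e^(-4t), v(t) = c_2e^(-4t), w(t) = c_2e^(-4t) + c_3e^(3t)

Coefficient matrix A = [[-2, 4, 0], [0, -4, 0], [0, -7, 3]].
det(A - λI) = 0 gives eigenvalues λ = -2, -4, 3.
For λ=-2: eigenvector (1,0,0).
For λ=-4: eigenvector (-2,1,1).
For λ=3: eigenvector (0,0,1).
General solution: c_1e^(-2t)(1,0,0) + c_2e^(-4t)(-2,1,1) + c_3e^(3t)(0,0,1).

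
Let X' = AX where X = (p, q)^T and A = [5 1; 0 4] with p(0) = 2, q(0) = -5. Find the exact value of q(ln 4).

A = [[5,1],[0,4]]; eigenvalues λ = 4, 5.
Eigenvectors: (-1,1) for λ=4, (-1,0) for λ=5.
From the initial condition, c_1 = -5, c_2 = 3.
q(ln 4) = (-5)(4^4)(1) + (3)(4^5)(0) = -1280.

-1280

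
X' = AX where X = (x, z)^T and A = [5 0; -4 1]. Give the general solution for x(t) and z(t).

x(t) = -C_1e^(5t), z(t) = C_1e^(5t) - C_2e^(t)

Coefficient matrix A = [[5, 0], [-4, 1]].
Characteristic polynomial det(A - λI) = λ^2 - 6λ + 5 = 0.
Eigenvalues λ = 5, 1.
For λ=5: (A-λI) row 2 is [-4, -4], so an eigenvector is (-1, 1).
For λ=1: (A-λI) row 1 is [4, 0], so an eigenvector is (0, -1).
General solution: C_1e^(5t)(-1,1) + C_2e^(t)(0,-1).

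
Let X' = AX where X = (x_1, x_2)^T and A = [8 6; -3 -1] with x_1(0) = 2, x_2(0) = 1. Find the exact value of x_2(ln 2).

A = [[8,6],[-3,-1]]; eigenvalues λ = 5, 2.
Eigenvectors: (2,-1) for λ=5, (-1,1) for λ=2.
From the initial condition, c_1 = 3, c_2 = 4.
x_2(ln 2) = (3)(2^5)(-1) + (4)(2^2)(1) = -80.

-80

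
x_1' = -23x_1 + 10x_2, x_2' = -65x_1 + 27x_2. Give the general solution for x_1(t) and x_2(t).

Coefficient matrix A = [[-23, 10], [-65, 27]].
Characteristic polynomial det(A - λI) = λ^2 - 4λ + 29 = 0.
Eigenvalues λ = 2 ± 5i (complex conjugate pair).
For λ=2+5i: an eigenvector is (1,2) - i(-1,-3) = (1 + i, 2 + 3i).
A real fundamental pair from Re and Im of e^((2+5i)t)v: X_1 = e^(2t)(cos(5t)·(1,2) + sin(5t)·(-1,-3)), X_2 = e^(2t)(sin(5t)·(1,2) - cos(5t)·(-1,-3)).
General solution: c_1X_1 + c_2X_2.

x_1(t) = -c_1e^(2t)sin(5t) + c_1e^(2t)cos(5t) + c_2e^(2t)sin(5t) + c_2e^(2t)cos(5t), x_2(t) = -3c_1e^(2t)sin(5t) + 2c_1e^(2t)cos(5t) + 2c_2e^(2t)sin(5t) + 3c_2e^(2t)cos(5t)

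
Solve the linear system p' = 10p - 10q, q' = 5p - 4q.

p(t) = -3K_1e^(3t)sin(t) + K_1e^(3t)cos(t) + K_2e^(3t)sin(t) + 3K_2e^(3t)cos(t), q(t) = -2K_1e^(3t)sin(t) + K_1e^(3t)cos(t) + K_2e^(3t)sin(t) + 2K_2e^(3t)cos(t)

Coefficient matrix A = [[10, -10], [5, -4]].
Characteristic polynomial det(A - λI) = λ^2 - 6λ + 10 = 0.
Eigenvalues λ = 3 ± i (complex conjugate pair).
For λ=3+i: an eigenvector is (1,1) - i(-3,-2) = (1 + 3i, 1 + 2i).
A real fundamental pair from Re and Im of e^((3+i)t)v: X_1 = e^(3t)(cos(t)·(1,1) + sin(t)·(-3,-2)), X_2 = e^(3t)(sin(t)·(1,1) - cos(t)·(-3,-2)).
General solution: K_1X_1 + K_2X_2.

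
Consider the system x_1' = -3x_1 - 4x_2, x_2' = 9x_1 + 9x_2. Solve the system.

x_1(t) = 2c_1e^(3t) + 2c_2te^(3t) - c_2e^(3t), x_2(t) = -3c_1e^(3t) - 3c_2te^(3t) + c_2e^(3t)

Coefficient matrix A = [[-3, -4], [9, 9]].
Characteristic polynomial det(A - λI) = λ^2 - 6λ + 9 = 0.
Single eigenvalue λ = 3 with algebraic multiplicity 2.
Eigenvector v = (2,-3); generalized eigenvector w with (A-λI)w=v is (-1,1).
General solution: e^(3t)[c_1·v + c_2·(t·v + w)].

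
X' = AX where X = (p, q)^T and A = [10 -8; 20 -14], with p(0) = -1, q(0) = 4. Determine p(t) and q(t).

Coefficient matrix A = [[10, -8], [20, -14]].
Characteristic polynomial det(A - λI) = λ^2 + 4λ + 20 = 0.
Eigenvalues λ = -2 ± 4i (complex conjugate pair).
For λ=-2+4i: an eigenvector is (1,1) - i(1,2) = (1 - i, 1 - 2i).
A real fundamental pair from Re and Im of e^((-2+4i)t)v: X_1 = e^(-2t)(cos(4t)·(1,1) + sin(4t)·(1,2)), X_2 = e^(-2t)(sin(4t)·(1,1) - cos(4t)·(1,2)).
General solution: c_1X_1 + c_2X_2.
Applying p(0)=-1, q(0)=4 gives c_1=-6, c_2=-5.

p(t) = -11e^(-2t)sin(4t) - e^(-2t)cos(4t), q(t) = -17e^(-2t)sin(4t) + 4e^(-2t)cos(4t)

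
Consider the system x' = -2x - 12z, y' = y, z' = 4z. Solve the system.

x(t) = c_1e^(-2t) - 2c_3e^(4t), y(t) = c_2e^(t), z(t) = c_3e^(4t)

Coefficient matrix A = [[-2, 0, -12], [0, 1, 0], [0, 0, 4]].
det(A - λI) = 0 gives eigenvalues λ = -2, 1, 4.
For λ=-2: eigenvector (1,0,0).
For λ=1: eigenvector (0,1,0).
For λ=4: eigenvector (-2,0,1).
General solution: c_1e^(-2t)(1,0,0) + c_2e^(t)(0,1,0) + c_3e^(4t)(-2,0,1).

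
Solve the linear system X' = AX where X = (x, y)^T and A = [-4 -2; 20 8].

Coefficient matrix A = [[-4, -2], [20, 8]].
Characteristic polynomial det(A - λI) = λ^2 - 4λ + 8 = 0.
Eigenvalues λ = 2 ± 2i (complex conjugate pair).
For λ=2+2i: an eigenvector is (-1,3) - i(0,-1) = (-1, 3 + i).
A real fundamental pair from Re and Im of e^((2+2i)t)v: X_1 = e^(2t)(cos(2t)·(-1,3) + sin(2t)·(0,-1)), X_2 = e^(2t)(sin(2t)·(-1,3) - cos(2t)·(0,-1)).
General solution: K_1X_1 + K_2X_2.

x(t) = -K_1e^(2t)cos(2t) - K_2e^(2t)sin(2t), y(t) = -K_1e^(2t)sin(2t) + 3K_1e^(2t)cos(2t) + 3K_2e^(2t)sin(2t) + K_2e^(2t)cos(2t)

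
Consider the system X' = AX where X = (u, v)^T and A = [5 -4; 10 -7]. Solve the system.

u(t) = c_1e^(-t)sin(2t) + c_1e^(-t)cos(2t) + c_2e^(-t)sin(2t) - c_2e^(-t)cos(2t), v(t) = 2c_1e^(-t)sin(2t) + c_1e^(-t)cos(2t) + c_2e^(-t)sin(2t) - 2c_2e^(-t)cos(2t)

Coefficient matrix A = [[5, -4], [10, -7]].
Characteristic polynomial det(A - λI) = λ^2 + 2λ + 5 = 0.
Eigenvalues λ = -1 ± 2i (complex conjugate pair).
For λ=-1+2i: an eigenvector is (1,1) - i(1,2) = (1 - i, 1 - 2i).
A real fundamental pair from Re and Im of e^((-1+2i)t)v: X_1 = e^(-t)(cos(2t)·(1,1) + sin(2t)·(1,2)), X_2 = e^(-t)(sin(2t)·(1,1) - cos(2t)·(1,2)).
General solution: c_1X_1 + c_2X_2.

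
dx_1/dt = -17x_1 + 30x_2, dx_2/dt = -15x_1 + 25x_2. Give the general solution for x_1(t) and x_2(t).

x_1(t) = 3K_1e^(4t)sin(3t) + K_1e^(4t)cos(3t) + K_2e^(4t)sin(3t) - 3K_2e^(4t)cos(3t), x_2(t) = 2K_1e^(4t)sin(3t) + K_1e^(4t)cos(3t) + K_2e^(4t)sin(3t) - 2K_2e^(4t)cos(3t)

Coefficient matrix A = [[-17, 30], [-15, 25]].
Characteristic polynomial det(A - λI) = λ^2 - 8λ + 25 = 0.
Eigenvalues λ = 4 ± 3i (complex conjugate pair).
For λ=4+3i: an eigenvector is (1,1) - i(3,2) = (1 - 3i, 1 - 2i).
A real fundamental pair from Re and Im of e^((4+3i)t)v: X_1 = e^(4t)(cos(3t)·(1,1) + sin(3t)·(3,2)), X_2 = e^(4t)(sin(3t)·(1,1) - cos(3t)·(3,2)).
General solution: K_1X_1 + K_2X_2.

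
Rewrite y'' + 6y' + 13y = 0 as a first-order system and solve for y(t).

Let x_1 = y, x_2 = y'. Then x_1' = x_2 and x_2' = -13x_1 - 6x_2.
A = [[0,1],[-13,-6]]; det(A-λI) = λ^2 + 6λ + 13.
Eigenvalues λ = -3 ± 2i.

y(t) = K_1e^(-3t)cos(2t) + K_2e^(-3t)sin(2t)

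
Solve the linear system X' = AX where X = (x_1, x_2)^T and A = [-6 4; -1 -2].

Coefficient matrix A = [[-6, 4], [-1, -2]].
Characteristic polynomial det(A - λI) = λ^2 + 8λ + 16 = 0.
Single eigenvalue λ = -4 with algebraic multiplicity 2.
Eigenvector v = (-2,-1); generalized eigenvector w with (A-λI)w=v is (-3,-2).
General solution: e^(-4t)[C_1·v + C_2·(t·v + w)].

x_1(t) = -2C_1e^(-4t) - 2C_2te^(-4t) - 3C_2e^(-4t), x_2(t) = -C_1e^(-4t) - C_2te^(-4t) - 2C_2e^(-4t)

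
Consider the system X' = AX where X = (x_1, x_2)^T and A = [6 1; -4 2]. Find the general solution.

x_1(t) = C_1e^(4t) + C_2te^(4t) + C_2e^(4t), x_2(t) = -2C_1e^(4t) - 2C_2te^(4t) - C_2e^(4t)

Coefficient matrix A = [[6, 1], [-4, 2]].
Characteristic polynomial det(A - λI) = λ^2 - 8λ + 16 = 0.
Single eigenvalue λ = 4 with algebraic multiplicity 2.
Eigenvector v = (1,-2); generalized eigenvector w with (A-λI)w=v is (1,-1).
General solution: e^(4t)[C_1·v + C_2·(t·v + w)].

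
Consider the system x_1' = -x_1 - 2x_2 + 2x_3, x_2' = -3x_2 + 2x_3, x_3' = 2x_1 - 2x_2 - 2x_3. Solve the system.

Coefficient matrix A = [[-1, -2, 2], [0, -3, 2], [2, -2, -2]].
det(A - λI) = 0 gives eigenvalues λ = -2, -3, -1.
For λ=-2: eigenvector (2,2,1).
For λ=-3: eigenvector (1,1,0).
For λ=-1: eigenvector (3,2,2).
General solution: c_1e^(-2t)(2,2,1) + c_2e^(-3t)(1,1,0) + c_3e^(-t)(3,2,2).

x_1(t) = 2c_1e^(-2t) + c_2e^(-3t) + 3c_3e^(-t), x_2(t) = 2c_1e^(-2t) + c_2e^(-3t) + 2c_3e^(-t), x_3(t) = c_1e^(-2t) + 2c_3e^(-t)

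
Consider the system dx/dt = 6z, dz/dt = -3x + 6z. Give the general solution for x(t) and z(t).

x(t) = K_1e^(3t)sin(3t) - K_1e^(3t)cos(3t) - K_2e^(3t)sin(3t) - K_2e^(3t)cos(3t), z(t) = K_1e^(3t)sin(3t) - K_2e^(3t)cos(3t)

Coefficient matrix A = [[0, 6], [-3, 6]].
Characteristic polynomial det(A - λI) = λ^2 - 6λ + 18 = 0.
Eigenvalues λ = 3 ± 3i (complex conjugate pair).
For λ=3+3i: an eigenvector is (-1,0) - i(1,1) = (-1 - i, 0 - i).
A real fundamental pair from Re and Im of e^((3+3i)t)v: X_1 = e^(3t)(cos(3t)·(-1,0) + sin(3t)·(1,1)), X_2 = e^(3t)(sin(3t)·(-1,0) - cos(3t)·(1,1)).
General solution: K_1X_1 + K_2X_2.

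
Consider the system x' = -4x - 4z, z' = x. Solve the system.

x(t) = -2C_1e^(-2t) - 2C_2te^(-2t) + C_2e^(-2t), z(t) = C_1e^(-2t) + C_2te^(-2t)

Coefficient matrix A = [[-4, -4], [1, 0]].
Characteristic polynomial det(A - λI) = λ^2 + 4λ + 4 = 0.
Single eigenvalue λ = -2 with algebraic multiplicity 2.
Eigenvector v = (-2,1); generalized eigenvector w with (A-λI)w=v is (1,0).
General solution: e^(-2t)[C_1·v + C_2·(t·v + w)].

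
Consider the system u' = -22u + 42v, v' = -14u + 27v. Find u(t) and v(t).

u(t) = 3K_1e^(6t) - 2K_2e^(-t), v(t) = 2K_1e^(6t) - K_2e^(-t)

Coefficient matrix A = [[-22, 42], [-14, 27]].
Characteristic polynomial det(A - λI) = λ^2 - 5λ - 6 = 0.
Eigenvalues λ = 6, -1.
For λ=6: (A-λI) row 1 is [-28, 42], so an eigenvector is (3, 2).
For λ=-1: (A-λI) row 1 is [-21, 42], so an eigenvector is (-2, -1).
General solution: K_1e^(6t)(3,2) + K_2e^(-t)(-2,-1).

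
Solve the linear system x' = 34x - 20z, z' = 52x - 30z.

Coefficient matrix A = [[34, -20], [52, -30]].
Characteristic polynomial det(A - λI) = λ^2 - 4λ + 20 = 0.
Eigenvalues λ = 2 ± 4i (complex conjugate pair).
For λ=2+4i: an eigenvector is (-2,-3) - i(-1,-2) = (-2 + i, -3 + 2i).
A real fundamental pair from Re and Im of e^((2+4i)t)v: X_1 = e^(2t)(cos(4t)·(-2,-3) + sin(4t)·(-1,-2)), X_2 = e^(2t)(sin(4t)·(-2,-3) - cos(4t)·(-1,-2)).
General solution: K_1X_1 + K_2X_2.

x(t) = -K_1e^(2t)sin(4t) - 2K_1e^(2t)cos(4t) - 2K_2e^(2t)sin(4t) + K_2e^(2t)cos(4t), z(t) = -2K_1e^(2t)sin(4t) - 3K_1e^(2t)cos(4t) - 3K_2e^(2t)sin(4t) + 2K_2e^(2t)cos(4t)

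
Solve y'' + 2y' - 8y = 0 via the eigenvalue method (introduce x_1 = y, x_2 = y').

Let x_1 = y, x_2 = y'. Then x_1' = x_2 and x_2' = 8x_1 - 2x_2.
A = [[0,1],[8,-2]]; det(A-λI) = λ^2 + 2λ - 8.
Eigenvalues λ = 2, -4 with eigenvectors (1,2), (1,-4).

y(t) = c_1e^(2t) + c_2e^(-4t)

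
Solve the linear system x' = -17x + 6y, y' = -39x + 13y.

Coefficient matrix A = [[-17, 6], [-39, 13]].
Characteristic polynomial det(A - λI) = λ^2 + 4λ + 13 = 0.
Eigenvalues λ = -2 ± 3i (complex conjugate pair).
For λ=-2+3i: an eigenvector is (1,3) - i(1,2) = (1 - i, 3 - 2i).
A real fundamental pair from Re and Im of e^((-2+3i)t)v: X_1 = e^(-2t)(cos(3t)·(1,3) + sin(3t)·(1,2)), X_2 = e^(-2t)(sin(3t)·(1,3) - cos(3t)·(1,2)).
General solution: c_1X_1 + c_2X_2.

x(t) = c_1e^(-2t)sin(3t) + c_1e^(-2t)cos(3t) + c_2e^(-2t)sin(3t) - c_2e^(-2t)cos(3t), y(t) = 2c_1e^(-2t)sin(3t) + 3c_1e^(-2t)cos(3t) + 3c_2e^(-2t)sin(3t) - 2c_2e^(-2t)cos(3t)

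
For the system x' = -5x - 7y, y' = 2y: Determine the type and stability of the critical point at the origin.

A = [[-5,-7],[0,2]]; det(A-λI) = λ^2 + 3λ - 10.
λ = 2, -5: opposite signs.

saddle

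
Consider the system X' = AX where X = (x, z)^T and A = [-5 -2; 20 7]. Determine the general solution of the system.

x(t) = -c_1e^(t)sin(2t) + c_2e^(t)cos(2t), z(t) = 3c_1e^(t)sin(2t) + c_1e^(t)cos(2t) + c_2e^(t)sin(2t) - 3c_2e^(t)cos(2t)

Coefficient matrix A = [[-5, -2], [20, 7]].
Characteristic polynomial det(A - λI) = λ^2 - 2λ + 5 = 0.
Eigenvalues λ = 1 ± 2i (complex conjugate pair).
For λ=1+2i: an eigenvector is (0,1) - i(-1,3) = (0 + i, 1 - 3i).
A real fundamental pair from Re and Im of e^((1+2i)t)v: X_1 = e^(t)(cos(2t)·(0,1) + sin(2t)·(-1,3)), X_2 = e^(t)(sin(2t)·(0,1) - cos(2t)·(-1,3)).
General solution: c_1X_1 + c_2X_2.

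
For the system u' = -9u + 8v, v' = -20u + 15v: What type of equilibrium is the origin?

unstable spiral

A = [[-9,8],[-20,15]]; det(A-λI) = λ^2 - 6λ + 25.
λ = 3 ± 4i: positive real part.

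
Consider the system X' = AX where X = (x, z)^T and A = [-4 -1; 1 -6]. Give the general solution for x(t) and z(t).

x(t) = c_1e^(-5t) + c_2te^(-5t) + 2c_2e^(-5t), z(t) = c_1e^(-5t) + c_2te^(-5t) + c_2e^(-5t)

Coefficient matrix A = [[-4, -1], [1, -6]].
Characteristic polynomial det(A - λI) = λ^2 + 10λ + 25 = 0.
Single eigenvalue λ = -5 with algebraic multiplicity 2.
Eigenvector v = (1,1); generalized eigenvector w with (A-λI)w=v is (2,1).
General solution: e^(-5t)[c_1·v + c_2·(t·v + w)].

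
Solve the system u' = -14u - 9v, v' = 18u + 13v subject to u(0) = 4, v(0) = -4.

u(t) = 4e^(-5t), v(t) = -4e^(-5t)

Coefficient matrix A = [[-14, -9], [18, 13]].
Characteristic polynomial det(A - λI) = λ^2 + λ - 20 = 0.
Eigenvalues λ = -5, 4.
For λ=-5: (A-λI) row 1 is [-9, -9], so an eigenvector is (-1, 1).
For λ=4: (A-λI) row 1 is [-18, -9], so an eigenvector is (-1, 2).
General solution: K_1e^(-5t)(-1,1) + K_2e^(4t)(-1,2).
Applying u(0)=4, v(0)=-4 gives K_1=-4, K_2=0.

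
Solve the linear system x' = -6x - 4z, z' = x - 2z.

x(t) = -2c_1e^(-4t) - 2c_2te^(-4t) - 3c_2e^(-4t), z(t) = c_1e^(-4t) + c_2te^(-4t) + 2c_2e^(-4t)

Coefficient matrix A = [[-6, -4], [1, -2]].
Characteristic polynomial det(A - λI) = λ^2 + 8λ + 16 = 0.
Single eigenvalue λ = -4 with algebraic multiplicity 2.
Eigenvector v = (-2,1); generalized eigenvector w with (A-λI)w=v is (-3,2).
General solution: e^(-4t)[c_1·v + c_2·(t·v + w)].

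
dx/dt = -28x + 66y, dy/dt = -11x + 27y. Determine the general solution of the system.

x(t) = 3c_1e^(-6t) - 2c_2e^(5t), y(t) = c_1e^(-6t) - c_2e^(5t)

Coefficient matrix A = [[-28, 66], [-11, 27]].
Characteristic polynomial det(A - λI) = λ^2 + λ - 30 = 0.
Eigenvalues λ = -6, 5.
For λ=-6: (A-λI) row 1 is [-22, 66], so an eigenvector is (3, 1).
For λ=5: (A-λI) row 1 is [-33, 66], so an eigenvector is (-2, -1).
General solution: c_1e^(-6t)(3,1) + c_2e^(5t)(-2,-1).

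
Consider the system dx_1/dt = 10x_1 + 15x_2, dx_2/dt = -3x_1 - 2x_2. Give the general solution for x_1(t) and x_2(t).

x_1(t) = -c_1e^(4t)sin(3t) + 2c_1e^(4t)cos(3t) + 2c_2e^(4t)sin(3t) + c_2e^(4t)cos(3t), x_2(t) = -c_1e^(4t)cos(3t) - c_2e^(4t)sin(3t)

Coefficient matrix A = [[10, 15], [-3, -2]].
Characteristic polynomial det(A - λI) = λ^2 - 8λ + 25 = 0.
Eigenvalues λ = 4 ± 3i (complex conjugate pair).
For λ=4+3i: an eigenvector is (2,-1) - i(-1,0) = (2 + i, -1).
A real fundamental pair from Re and Im of e^((4+3i)t)v: X_1 = e^(4t)(cos(3t)·(2,-1) + sin(3t)·(-1,0)), X_2 = e^(4t)(sin(3t)·(2,-1) - cos(3t)·(-1,0)).
General solution: c_1X_1 + c_2X_2.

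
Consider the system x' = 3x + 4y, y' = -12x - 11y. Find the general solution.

Coefficient matrix A = [[3, 4], [-12, -11]].
Characteristic polynomial det(A - λI) = λ^2 + 8λ + 15 = 0.
Eigenvalues λ = -3, -5.
For λ=-3: (A-λI) row 1 is [6, 4], so an eigenvector is (-2, 3).
For λ=-5: (A-λI) row 1 is [8, 4], so an eigenvector is (-1, 2).
General solution: c_1e^(-3t)(-2,3) + c_2e^(-5t)(-1,2).

x(t) = -2c_1e^(-3t) - c_2e^(-5t), y(t) = 3c_1e^(-3t) + 2c_2e^(-5t)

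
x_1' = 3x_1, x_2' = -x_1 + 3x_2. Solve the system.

Coefficient matrix A = [[3, 0], [-1, 3]].
Characteristic polynomial det(A - λI) = λ^2 - 6λ + 9 = 0.
Single eigenvalue λ = 3 with algebraic multiplicity 2.
Eigenvector v = (0,-1); generalized eigenvector w with (A-λI)w=v is (1,2).
General solution: e^(3t)[c_1·v + c_2·(t·v + w)].

x_1(t) = c_2e^(3t), x_2(t) = -c_1e^(3t) - c_2te^(3t) + 2c_2e^(3t)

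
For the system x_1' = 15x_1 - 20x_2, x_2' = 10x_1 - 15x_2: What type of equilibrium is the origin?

saddle

A = [[15,-20],[10,-15]]; det(A-λI) = λ^2 - 25.
λ = -5, 5: opposite signs.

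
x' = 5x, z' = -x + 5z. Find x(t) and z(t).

Coefficient matrix A = [[5, 0], [-1, 5]].
Characteristic polynomial det(A - λI) = λ^2 - 10λ + 25 = 0.
Single eigenvalue λ = 5 with algebraic multiplicity 2.
Eigenvector v = (0,-1); generalized eigenvector w with (A-λI)w=v is (1,-1).
General solution: e^(5t)[K_1·v + K_2·(t·v + w)].

x(t) = K_2e^(5t), z(t) = -K_1e^(5t) - K_2te^(5t) - K_2e^(5t)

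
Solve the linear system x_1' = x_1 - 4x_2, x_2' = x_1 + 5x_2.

Coefficient matrix A = [[1, -4], [1, 5]].
Characteristic polynomial det(A - λI) = λ^2 - 6λ + 9 = 0.
Single eigenvalue λ = 3 with algebraic multiplicity 2.
Eigenvector v = (-2,1); generalized eigenvector w with (A-λI)w=v is (-1,1).
General solution: e^(3t)[c_1·v + c_2·(t·v + w)].

x_1(t) = -2c_1e^(3t) - 2c_2te^(3t) - c_2e^(3t), x_2(t) = c_1e^(3t) + c_2te^(3t) + c_2e^(3t)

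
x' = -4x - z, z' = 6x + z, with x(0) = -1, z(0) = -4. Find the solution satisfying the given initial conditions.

x(t) = 6e^(-t) - 7e^(-2t), z(t) = -18e^(-t) + 14e^(-2t)

Coefficient matrix A = [[-4, -1], [6, 1]].
Characteristic polynomial det(A - λI) = λ^2 + 3λ + 2 = 0.
Eigenvalues λ = -1, -2.
For λ=-1: (A-λI) row 1 is [-3, -1], so an eigenvector is (-1, 3).
For λ=-2: (A-λI) row 1 is [-2, -1], so an eigenvector is (1, -2).
General solution: c_1e^(-t)(-1,3) + c_2e^(-2t)(1,-2).
Applying x(0)=-1, z(0)=-4 gives c_1=-6, c_2=-7.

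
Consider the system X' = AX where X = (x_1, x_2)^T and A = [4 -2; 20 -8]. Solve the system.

Coefficient matrix A = [[4, -2], [20, -8]].
Characteristic polynomial det(A - λI) = λ^2 + 4λ + 8 = 0.
Eigenvalues λ = -2 ± 2i (complex conjugate pair).
For λ=-2+2i: an eigenvector is (1,3) - i(0,1) = (1, 3 - i).
A real fundamental pair from Re and Im of e^((-2+2i)t)v: X_1 = e^(-2t)(cos(2t)·(1,3) + sin(2t)·(0,1)), X_2 = e^(-2t)(sin(2t)·(1,3) - cos(2t)·(0,1)).
General solution: c_1X_1 + c_2X_2.

x_1(t) = c_1e^(-2t)cos(2t) + c_2e^(-2t)sin(2t), x_2(t) = c_1e^(-2t)sin(2t) + 3c_1e^(-2t)cos(2t) + 3c_2e^(-2t)sin(2t) - c_2e^(-2t)cos(2t)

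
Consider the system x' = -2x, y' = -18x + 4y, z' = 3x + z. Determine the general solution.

x(t) = c_1e^(-2t), y(t) = 3c_1e^(-2t) + c_3e^(4t), z(t) = -c_1e^(-2t) + c_2e^(t)

Coefficient matrix A = [[-2, 0, 0], [-18, 4, 0], [3, 0, 1]].
det(A - λI) = 0 gives eigenvalues λ = -2, 1, 4.
For λ=-2: eigenvector (1,3,-1).
For λ=1: eigenvector (0,0,1).
For λ=4: eigenvector (0,1,0).
General solution: c_1e^(-2t)(1,3,-1) + c_2e^(t)(0,0,1) + c_3e^(4t)(0,1,0).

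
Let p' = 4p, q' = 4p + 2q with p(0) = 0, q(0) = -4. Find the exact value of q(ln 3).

A = [[4,0],[4,2]]; eigenvalues λ = 2, 4.
Eigenvectors: (0,1) for λ=2, (1,2) for λ=4.
From the initial condition, c_1 = -4, c_2 = 0.
q(ln 3) = (-4)(3^2)(1) + (0)(3^4)(2) = -36.

-36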